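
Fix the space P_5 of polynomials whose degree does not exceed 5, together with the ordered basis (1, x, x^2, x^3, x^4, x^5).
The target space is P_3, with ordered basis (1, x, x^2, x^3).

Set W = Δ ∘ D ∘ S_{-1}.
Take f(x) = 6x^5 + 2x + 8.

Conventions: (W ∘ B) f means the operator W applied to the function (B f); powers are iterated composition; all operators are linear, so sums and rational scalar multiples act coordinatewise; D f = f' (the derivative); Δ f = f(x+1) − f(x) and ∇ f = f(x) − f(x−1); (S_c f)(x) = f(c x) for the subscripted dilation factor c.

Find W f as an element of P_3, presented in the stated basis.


S_{-1} f = -6x^5 - 2x + 8
D S_{-1} f = -30x^4 - 2
Δ D S_{-1} f = -120x^3 - 180x^2 - 120x - 30

the image equals g(x) = -120x^3 - 180x^2 - 120x - 30


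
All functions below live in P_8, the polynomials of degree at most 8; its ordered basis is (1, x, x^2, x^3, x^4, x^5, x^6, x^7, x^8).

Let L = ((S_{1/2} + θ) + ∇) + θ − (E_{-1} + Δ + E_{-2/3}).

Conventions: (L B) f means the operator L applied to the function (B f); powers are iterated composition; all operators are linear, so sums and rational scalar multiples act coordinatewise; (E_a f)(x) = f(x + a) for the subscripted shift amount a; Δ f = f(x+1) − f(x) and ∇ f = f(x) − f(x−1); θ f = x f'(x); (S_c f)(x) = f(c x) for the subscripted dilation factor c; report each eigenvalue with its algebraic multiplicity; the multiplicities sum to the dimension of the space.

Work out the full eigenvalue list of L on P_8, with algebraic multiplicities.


λ = -1 (multiplicity 1), λ = 1/2 (multiplicity 1), λ = 9/4 (multiplicity 1), λ = 33/8 (multiplicity 1), λ = 97/16 (multiplicity 1), λ = 257/32 (multiplicity 1), λ = 641/64 (multiplicity 1), λ = 1537/128 (multiplicity 1), λ = 3585/256 (multiplicity 1)

image of 1: -1
image of x: (1/2)x + 5/3
image of x^2: (9/4)x^2 + (10/3)x - 31/9
image of x^3: (33/8)x^3 + 5x^2 - (31/3)x + 35/27
image of x^4: (97/16)x^4 + (20/3)x^3 - (62/3)x^2 + (140/27)x - 259/81
image of x^5: (257/32)x^5 + (25/3)x^4 - (310/9)x^3 + (350/27)x^2 - (1295/81)x + 275/243
image of x^6: (641/64)x^6 + 10x^5 - (155/3)x^4 + (700/27)x^3 - (1295/27)x^2 + (550/81)x - 2251/729
image of x^7: (1537/128)x^7 + (35/3)x^6 - (217/3)x^5 + (1225/27)x^4 - (9065/81)x^3 + (1925/81)x^2 - (15757/729)x + 2315/2187
image of x^8: (3585/256)x^8 + (40/3)x^7 - (868/9)x^6 + (1960/27)x^5 - (18130/81)x^4 + (15400/243)x^3 - (63028/729)x^2 + (18520/2187)x - 19939/6561
the matrix is upper triangular; its diagonal is (-1, 1/2, 9/4, 33/8, 97/16, 257/32, 641/64, 1537/128, 3585/256)
for a triangular matrix the eigenvalues are the diagonal entries, with algebraic multiplicity their repetition count


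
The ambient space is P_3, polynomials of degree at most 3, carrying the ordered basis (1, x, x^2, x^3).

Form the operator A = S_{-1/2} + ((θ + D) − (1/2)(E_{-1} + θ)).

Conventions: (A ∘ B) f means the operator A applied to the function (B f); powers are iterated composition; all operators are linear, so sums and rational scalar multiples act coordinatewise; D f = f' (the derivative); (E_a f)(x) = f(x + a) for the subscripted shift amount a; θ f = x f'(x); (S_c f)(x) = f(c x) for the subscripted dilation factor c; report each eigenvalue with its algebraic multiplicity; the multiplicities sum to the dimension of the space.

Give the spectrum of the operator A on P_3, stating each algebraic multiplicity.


λ = -1/2 (multiplicity 1), λ = 1/2 (multiplicity 1), λ = 3/4 (multiplicity 1), λ = 7/8 (multiplicity 1)

image of 1: 1/2
image of x: -(1/2)x + 3/2
image of x^2: (3/4)x^2 + 3x - 1/2
image of x^3: (7/8)x^3 + (9/2)x^2 - (3/2)x + 1/2
the matrix is upper triangular; its diagonal is (1/2, -1/2, 3/4, 7/8)
for a triangular matrix the eigenvalues are the diagonal entries, with algebraic multiplicity their repetition count


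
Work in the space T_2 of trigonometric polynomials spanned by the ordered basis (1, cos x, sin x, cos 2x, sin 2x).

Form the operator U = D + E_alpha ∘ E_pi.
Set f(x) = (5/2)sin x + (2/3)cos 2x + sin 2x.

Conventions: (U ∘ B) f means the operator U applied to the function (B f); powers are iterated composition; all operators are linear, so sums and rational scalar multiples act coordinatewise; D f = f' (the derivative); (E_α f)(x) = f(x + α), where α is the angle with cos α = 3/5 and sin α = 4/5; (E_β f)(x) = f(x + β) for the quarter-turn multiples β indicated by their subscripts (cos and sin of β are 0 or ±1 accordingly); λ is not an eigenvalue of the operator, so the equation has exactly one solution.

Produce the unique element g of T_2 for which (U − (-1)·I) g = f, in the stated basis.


the image equals g(x) = -(5/2)cos x + 5sin x - (31/116)cos 2x + (101/348)sin 2x

write g with unknown coordinates in the stated basis and equate coefficients in (U − (-1)·I) g = f
solving from the highest basis element down gives g = -(5/2)cos x + 5sin x - (31/116)cos 2x + (101/348)sin 2x
check: U g = (5/2)cos x - (5/2)sin x + (325/348)cos 2x + (247/348)sin 2x
so U g − (-1)·g = (5/2)sin x + (2/3)cos 2x + sin 2x = f ✓


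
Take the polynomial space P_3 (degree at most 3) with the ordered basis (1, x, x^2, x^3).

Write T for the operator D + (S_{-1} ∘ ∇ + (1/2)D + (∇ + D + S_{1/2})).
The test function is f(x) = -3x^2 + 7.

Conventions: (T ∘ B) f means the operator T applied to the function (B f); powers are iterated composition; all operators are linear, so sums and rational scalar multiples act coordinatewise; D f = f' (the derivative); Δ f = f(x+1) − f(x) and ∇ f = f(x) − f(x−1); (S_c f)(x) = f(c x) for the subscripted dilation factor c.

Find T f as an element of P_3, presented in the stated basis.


D f = -6x
∇ f = -6x + 3
S_{-1} ∇ f = 6x + 3
D f = -6x
((1/2)D) f = -3x
∇ f = -6x + 3
D f = -6x
S_{1/2} f = -(3/4)x^2 + 7
(∇ + D + S_{1/2}) f = -(3/4)x^2 - 12x + 10
(S_{-1} ∘ ∇ + (1/2)D + (∇ + D + S_{1/2})) f = -(3/4)x^2 - 9x + 13
(D + (S_{-1} ∘ ∇ + (1/2)D + (∇ + D + S_{1/2}))) f = -(3/4)x^2 - 15x + 13

the image equals g(x) = -(3/4)x^2 - 15x + 13


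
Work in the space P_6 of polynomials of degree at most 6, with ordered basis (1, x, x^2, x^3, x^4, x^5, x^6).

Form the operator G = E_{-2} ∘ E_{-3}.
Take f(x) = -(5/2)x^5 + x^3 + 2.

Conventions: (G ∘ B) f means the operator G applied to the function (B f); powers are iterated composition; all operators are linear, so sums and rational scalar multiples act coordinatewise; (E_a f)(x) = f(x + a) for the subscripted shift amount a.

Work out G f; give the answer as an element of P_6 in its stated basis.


E_{-3} f = -(5/2)x^5 + (75/2)x^4 - 224x^3 + 666x^2 - (1971/2)x + 1165/2
E_{-2} E_{-3} f = -(5/2)x^5 + (125/2)x^4 - 624x^3 + 3110x^2 - (15475/2)x + 15379/2

the result is g(x) = -(5/2)x^5 + (125/2)x^4 - 624x^3 + 3110x^2 - (15475/2)x + 15379/2


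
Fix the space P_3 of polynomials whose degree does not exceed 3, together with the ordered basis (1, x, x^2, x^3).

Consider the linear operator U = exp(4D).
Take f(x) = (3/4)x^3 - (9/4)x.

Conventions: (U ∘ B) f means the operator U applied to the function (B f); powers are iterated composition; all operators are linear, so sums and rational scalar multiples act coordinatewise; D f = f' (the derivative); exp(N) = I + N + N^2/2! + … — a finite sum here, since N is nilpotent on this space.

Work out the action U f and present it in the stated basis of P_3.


order-1 term: 9x^2 - 9
order-2 term: 36x
order-3 term: 48
the series for exp(4D) f terminates at order 3
exp(4D) f = (3/4)x^3 + 9x^2 + (135/4)x + 39

the result is g(x) = (3/4)x^3 + 9x^2 + (135/4)x + 39


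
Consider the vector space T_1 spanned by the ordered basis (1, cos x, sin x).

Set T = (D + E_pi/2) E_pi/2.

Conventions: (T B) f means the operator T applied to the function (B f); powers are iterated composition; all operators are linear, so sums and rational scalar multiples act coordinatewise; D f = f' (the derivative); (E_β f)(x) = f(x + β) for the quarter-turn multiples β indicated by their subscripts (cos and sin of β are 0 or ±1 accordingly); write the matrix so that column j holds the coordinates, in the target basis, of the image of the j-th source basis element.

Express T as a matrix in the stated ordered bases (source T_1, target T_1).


the matrix is [[1, 0, 0]; [0, -2, 0]; [0, 0, -2]] (rows listed top to bottom)

image of 1: 1
image of cos x: -2cos x
image of sin x: -2sin x
each image's coordinates form column j of the matrix


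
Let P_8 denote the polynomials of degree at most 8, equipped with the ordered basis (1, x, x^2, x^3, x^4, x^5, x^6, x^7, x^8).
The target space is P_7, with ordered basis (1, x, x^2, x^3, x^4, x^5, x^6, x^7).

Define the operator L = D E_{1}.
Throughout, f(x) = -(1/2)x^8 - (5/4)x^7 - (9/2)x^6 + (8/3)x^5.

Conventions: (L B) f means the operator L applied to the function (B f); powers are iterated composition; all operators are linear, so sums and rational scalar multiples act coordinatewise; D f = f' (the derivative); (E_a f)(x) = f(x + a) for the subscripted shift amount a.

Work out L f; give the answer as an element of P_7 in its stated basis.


the result is g(x) = -4x^7 - (147/4)x^6 - (327/2)x^5 - (4715/12)x^4 - (1595/3)x^3 - (1621/4)x^2 - (973/6)x - 317/12

E_{1} f = -(1/2)x^8 - (21/4)x^7 - (109/4)x^6 - (943/12)x^5 - (1595/12)x^4 - (1621/12)x^3 - (973/12)x^2 - (317/12)x - 43/12
D E_{1} f = -4x^7 - (147/4)x^6 - (327/2)x^5 - (4715/12)x^4 - (1595/3)x^3 - (1621/4)x^2 - (973/6)x - 317/12


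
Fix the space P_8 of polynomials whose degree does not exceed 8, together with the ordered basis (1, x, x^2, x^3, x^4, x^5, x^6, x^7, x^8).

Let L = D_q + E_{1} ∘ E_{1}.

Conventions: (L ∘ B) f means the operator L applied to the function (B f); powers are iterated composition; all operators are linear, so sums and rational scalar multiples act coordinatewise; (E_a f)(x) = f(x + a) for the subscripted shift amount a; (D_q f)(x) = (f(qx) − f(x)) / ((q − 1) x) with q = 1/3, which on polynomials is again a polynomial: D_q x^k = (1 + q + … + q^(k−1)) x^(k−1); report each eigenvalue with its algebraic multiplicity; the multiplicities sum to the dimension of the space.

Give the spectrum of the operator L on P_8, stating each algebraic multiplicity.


image of 1: 1
image of x: x + 3
image of x^2: x^2 + (16/3)x + 4
image of x^3: x^3 + (67/9)x^2 + 12x + 8
image of x^4: x^4 + (256/27)x^3 + 24x^2 + 32x + 16
image of x^5: x^5 + (931/81)x^4 + 40x^3 + 80x^2 + 80x + 32
image of x^6: x^6 + (3280/243)x^5 + 60x^4 + 160x^3 + 240x^2 + 192x + 64
image of x^7: x^7 + (11299/729)x^6 + 84x^5 + 280x^4 + 560x^3 + 672x^2 + 448x + 128
image of x^8: x^8 + (38272/2187)x^7 + 112x^6 + 448x^5 + 1120x^4 + 1792x^3 + 1792x^2 + 1024x + 256
the matrix is upper triangular; its diagonal is (1, 1, 1, 1, 1, 1, 1, 1, 1)
for a triangular matrix the eigenvalues are the diagonal entries, with algebraic multiplicity their repetition count

λ = 1 (multiplicity 9)


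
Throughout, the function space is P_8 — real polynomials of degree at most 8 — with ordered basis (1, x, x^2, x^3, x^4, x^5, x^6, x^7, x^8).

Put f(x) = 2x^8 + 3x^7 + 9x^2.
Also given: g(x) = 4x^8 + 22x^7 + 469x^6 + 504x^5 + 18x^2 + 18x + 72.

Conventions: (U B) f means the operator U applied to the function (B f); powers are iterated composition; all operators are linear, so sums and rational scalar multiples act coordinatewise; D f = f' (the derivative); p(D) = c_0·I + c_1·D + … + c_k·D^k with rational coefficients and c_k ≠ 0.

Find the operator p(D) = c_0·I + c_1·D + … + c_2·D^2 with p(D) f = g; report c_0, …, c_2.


D^0 f = 2x^8 + 3x^7 + 9x^2
D^1 f = 16x^7 + 21x^6 + 18x
D^2 f = 112x^6 + 126x^5 + 18
matching coefficients of g against c_0 f + c_1 Df + … from the top degree down determines the c_i
solution: c_0 = 2, c_1 = 1, c_2 = 4

p(D) = 2·I + D + 4·D^2, i.e. c_0 = 2, c_1 = 1, c_2 = 4


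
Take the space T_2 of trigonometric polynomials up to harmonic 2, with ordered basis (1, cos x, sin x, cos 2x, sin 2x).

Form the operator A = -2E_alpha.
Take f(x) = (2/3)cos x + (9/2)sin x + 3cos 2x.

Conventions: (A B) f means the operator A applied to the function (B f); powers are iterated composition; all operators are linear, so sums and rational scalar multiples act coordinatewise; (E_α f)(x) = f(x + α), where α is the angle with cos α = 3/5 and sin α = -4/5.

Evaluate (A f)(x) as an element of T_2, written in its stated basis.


the result is g(x) = (32/5)cos x - (97/15)sin x + (42/25)cos 2x - (144/25)sin 2x

E_alpha f = -(16/5)cos x + (97/30)sin x - (21/25)cos 2x + (72/25)sin 2x
(-2E_alpha) f = (32/5)cos x - (97/15)sin x + (42/25)cos 2x - (144/25)sin 2x


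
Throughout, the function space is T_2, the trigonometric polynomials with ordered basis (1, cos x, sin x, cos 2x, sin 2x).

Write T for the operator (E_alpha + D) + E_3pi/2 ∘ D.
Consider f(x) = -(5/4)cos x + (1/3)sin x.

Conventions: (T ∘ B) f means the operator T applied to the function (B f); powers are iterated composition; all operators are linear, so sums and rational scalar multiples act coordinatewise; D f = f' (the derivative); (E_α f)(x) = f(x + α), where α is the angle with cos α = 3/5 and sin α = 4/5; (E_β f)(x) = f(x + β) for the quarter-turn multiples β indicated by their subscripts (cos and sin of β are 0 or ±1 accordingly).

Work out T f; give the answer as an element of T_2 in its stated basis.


E_alpha f = -(29/60)cos x + (6/5)sin x
D f = (1/3)cos x + (5/4)sin x
(E_alpha + D) f = -(3/20)cos x + (49/20)sin x
D f = (1/3)cos x + (5/4)sin x
E_3pi/2 D f = -(5/4)cos x + (1/3)sin x
((E_alpha + D) + E_3pi/2 ∘ D) f = -(7/5)cos x + (167/60)sin x

the result is g(x) = -(7/5)cos x + (167/60)sin x


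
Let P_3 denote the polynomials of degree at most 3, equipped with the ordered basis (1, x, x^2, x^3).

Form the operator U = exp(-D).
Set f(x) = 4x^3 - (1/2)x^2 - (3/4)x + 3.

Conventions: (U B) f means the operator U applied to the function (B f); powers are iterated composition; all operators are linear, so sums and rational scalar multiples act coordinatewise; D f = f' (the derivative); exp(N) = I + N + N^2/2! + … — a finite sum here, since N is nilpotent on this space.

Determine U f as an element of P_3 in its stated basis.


the result is g(x) = 4x^3 - (25/2)x^2 + (49/4)x - 3/4

order-1 term: -12x^2 + x + 3/4
order-2 term: 12x - 1/2
order-3 term: -4
the series for exp(-D) f terminates at order 3
exp(-D) f = 4x^3 - (25/2)x^2 + (49/4)x - 3/4


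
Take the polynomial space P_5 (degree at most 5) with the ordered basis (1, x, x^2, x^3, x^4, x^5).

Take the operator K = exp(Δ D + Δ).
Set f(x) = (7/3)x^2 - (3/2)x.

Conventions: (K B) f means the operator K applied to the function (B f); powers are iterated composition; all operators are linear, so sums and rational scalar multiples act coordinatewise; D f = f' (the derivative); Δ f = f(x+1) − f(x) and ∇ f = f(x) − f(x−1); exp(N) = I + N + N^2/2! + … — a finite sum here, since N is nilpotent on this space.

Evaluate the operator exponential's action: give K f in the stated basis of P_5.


the image equals g(x) = (7/3)x^2 + (19/6)x + 47/6

order-1 term: (14/3)x + 11/2
order-2 term: 7/3
the series for exp(Δ D + Δ) f terminates at order 2
exp(Δ D + Δ) f = (7/3)x^2 + (19/6)x + 47/6


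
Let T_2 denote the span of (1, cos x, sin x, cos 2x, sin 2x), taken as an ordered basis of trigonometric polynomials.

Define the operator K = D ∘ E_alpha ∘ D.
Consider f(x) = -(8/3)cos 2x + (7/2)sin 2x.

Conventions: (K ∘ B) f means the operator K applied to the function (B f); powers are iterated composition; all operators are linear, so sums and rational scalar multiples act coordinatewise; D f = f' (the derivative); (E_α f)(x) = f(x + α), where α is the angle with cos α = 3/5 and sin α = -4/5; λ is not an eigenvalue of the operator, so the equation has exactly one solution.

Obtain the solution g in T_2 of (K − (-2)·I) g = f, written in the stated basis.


write g with unknown coordinates in the stated basis and equate coefficients in (K − (-2)·I) g = f
solving from the highest basis element down gives g = -(8/9)cos 2x + (1/36)sin 2x
check: K g = -(8/9)cos 2x + (31/9)sin 2x
so K g − (-2)·g = -(8/3)cos 2x + (7/2)sin 2x = f ✓

the result is g(x) = -(8/9)cos 2x + (1/36)sin 2x


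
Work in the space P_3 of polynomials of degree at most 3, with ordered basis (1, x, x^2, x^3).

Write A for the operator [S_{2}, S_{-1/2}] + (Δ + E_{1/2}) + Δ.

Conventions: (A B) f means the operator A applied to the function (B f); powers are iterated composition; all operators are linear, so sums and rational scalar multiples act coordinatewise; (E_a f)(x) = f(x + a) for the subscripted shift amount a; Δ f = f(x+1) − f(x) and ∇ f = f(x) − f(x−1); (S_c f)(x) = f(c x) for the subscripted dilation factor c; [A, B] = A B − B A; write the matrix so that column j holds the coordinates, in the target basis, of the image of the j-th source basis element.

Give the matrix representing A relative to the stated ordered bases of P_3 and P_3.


image of 1: 1
image of x: x + 5/2
image of x^2: x^2 + 5x + 9/4
image of x^3: x^3 + (15/2)x^2 + (27/4)x + 17/8
each image's coordinates form column j of the matrix

the matrix is [[1, 5/2, 9/4, 17/8]; [0, 1, 5, 27/4]; [0, 0, 1, 15/2]; [0, 0, 0, 1]] (rows listed top to bottom)


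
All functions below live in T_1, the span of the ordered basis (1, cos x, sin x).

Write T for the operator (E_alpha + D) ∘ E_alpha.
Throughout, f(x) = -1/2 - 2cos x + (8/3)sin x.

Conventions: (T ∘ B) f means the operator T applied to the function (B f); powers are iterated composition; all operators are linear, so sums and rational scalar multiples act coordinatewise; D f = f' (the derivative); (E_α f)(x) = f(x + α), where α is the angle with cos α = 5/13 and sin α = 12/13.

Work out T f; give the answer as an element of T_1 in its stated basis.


E_alpha f = -1/2 + (22/13)cos x + (112/39)sin x
E_alpha E_alpha f = -1/2 + (558/169)cos x - (232/507)sin x
D E_alpha f = (112/39)cos x - (22/13)sin x
(E_alpha + D) E_alpha f = -1/2 + (3130/507)cos x - (1090/507)sin x

the result is g(x) = -1/2 + (3130/507)cos x - (1090/507)sin x


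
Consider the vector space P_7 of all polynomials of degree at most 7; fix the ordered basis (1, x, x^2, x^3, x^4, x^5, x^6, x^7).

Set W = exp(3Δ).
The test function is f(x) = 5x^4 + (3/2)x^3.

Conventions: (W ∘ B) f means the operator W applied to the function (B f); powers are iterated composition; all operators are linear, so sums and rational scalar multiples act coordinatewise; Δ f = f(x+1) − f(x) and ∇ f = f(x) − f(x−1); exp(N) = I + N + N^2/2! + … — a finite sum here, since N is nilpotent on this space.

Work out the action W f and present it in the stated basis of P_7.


the result is g(x) = 5x^4 + (123/2)x^3 + (747/2)x^2 + 1194x + 3261/2

order-1 term: 60x^3 + (207/2)x^2 + (147/2)x + 39/2
order-2 term: 270x^2 + (1161/2)x + 711/2
order-3 term: 540x + 1701/2
order-4 term: 405
the series for exp(3Δ) f terminates at order 4
exp(3Δ) f = 5x^4 + (123/2)x^3 + (747/2)x^2 + 1194x + 3261/2


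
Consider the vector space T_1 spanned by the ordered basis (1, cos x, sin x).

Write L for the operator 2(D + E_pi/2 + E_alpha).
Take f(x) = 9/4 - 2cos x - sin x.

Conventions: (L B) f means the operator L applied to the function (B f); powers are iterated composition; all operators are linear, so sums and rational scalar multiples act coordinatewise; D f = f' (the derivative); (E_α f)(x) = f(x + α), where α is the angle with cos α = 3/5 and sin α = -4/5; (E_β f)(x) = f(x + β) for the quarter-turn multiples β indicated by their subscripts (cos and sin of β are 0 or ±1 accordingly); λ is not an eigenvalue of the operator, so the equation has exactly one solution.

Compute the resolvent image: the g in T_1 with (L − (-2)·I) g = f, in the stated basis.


g(x) = 3/8 - (1/4)cos x - (1/2)sin x

write g with unknown coordinates in the stated basis and equate coefficients in (L − (-2)·I) g = f
solving from the highest basis element down gives g = 3/8 - (1/4)cos x - (1/2)sin x
check: L g = 3/2 - (3/2)cos x
so L g − (-2)·g = 9/4 - 2cos x - sin x = f ✓


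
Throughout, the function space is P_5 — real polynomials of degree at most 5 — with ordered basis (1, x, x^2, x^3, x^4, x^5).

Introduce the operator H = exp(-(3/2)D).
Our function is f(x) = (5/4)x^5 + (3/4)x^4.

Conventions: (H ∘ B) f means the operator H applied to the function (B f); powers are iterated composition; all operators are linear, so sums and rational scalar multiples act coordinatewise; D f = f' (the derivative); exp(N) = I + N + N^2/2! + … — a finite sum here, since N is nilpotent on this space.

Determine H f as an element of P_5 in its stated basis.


g(x) = (5/4)x^5 - (69/8)x^4 + (189/8)x^3 - (513/16)x^2 + (1377/64)x - 729/128

order-1 term: -(75/8)x^4 - (9/2)x^3
order-2 term: (225/8)x^3 + (81/8)x^2
order-3 term: -(675/16)x^2 - (81/8)x
order-4 term: (2025/64)x + 243/64
order-5 term: -1215/128
the series for exp(-(3/2)D) f terminates at order 5
exp(-(3/2)D) f = (5/4)x^5 - (69/8)x^4 + (189/8)x^3 - (513/16)x^2 + (1377/64)x - 729/128


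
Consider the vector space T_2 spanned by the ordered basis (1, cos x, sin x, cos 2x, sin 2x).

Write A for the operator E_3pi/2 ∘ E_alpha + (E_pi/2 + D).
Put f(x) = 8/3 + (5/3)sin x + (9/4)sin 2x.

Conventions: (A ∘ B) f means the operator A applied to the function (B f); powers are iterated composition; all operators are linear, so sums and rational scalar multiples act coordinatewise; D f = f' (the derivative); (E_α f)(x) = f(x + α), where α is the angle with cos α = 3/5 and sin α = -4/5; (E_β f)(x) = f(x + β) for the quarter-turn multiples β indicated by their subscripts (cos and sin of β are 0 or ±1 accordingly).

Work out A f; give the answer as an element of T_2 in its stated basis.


E_alpha f = 8/3 - (4/3)cos x + sin x - (54/25)cos 2x - (63/100)sin 2x
E_3pi/2 E_alpha f = 8/3 - cos x - (4/3)sin x + (54/25)cos 2x + (63/100)sin 2x
E_pi/2 f = 8/3 + (5/3)cos x - (9/4)sin 2x
D f = (5/3)cos x + (9/2)cos 2x
(E_pi/2 + D) f = 8/3 + (10/3)cos x + (9/2)cos 2x - (9/4)sin 2x
(E_3pi/2 ∘ E_alpha + (E_pi/2 + D)) f = 16/3 + (7/3)cos x - (4/3)sin x + (333/50)cos 2x - (81/50)sin 2x

the result is g(x) = 16/3 + (7/3)cos x - (4/3)sin x + (333/50)cos 2x - (81/50)sin 2x


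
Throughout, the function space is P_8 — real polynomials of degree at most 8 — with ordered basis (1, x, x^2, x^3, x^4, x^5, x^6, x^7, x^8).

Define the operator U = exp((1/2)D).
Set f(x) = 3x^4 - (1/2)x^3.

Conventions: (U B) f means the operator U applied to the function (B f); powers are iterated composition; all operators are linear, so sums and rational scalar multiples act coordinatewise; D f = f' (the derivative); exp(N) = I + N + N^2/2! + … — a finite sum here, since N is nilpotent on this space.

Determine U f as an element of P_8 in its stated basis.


g(x) = 3x^4 + (11/2)x^3 + (15/4)x^2 + (9/8)x + 1/8

order-1 term: 6x^3 - (3/4)x^2
order-2 term: (9/2)x^2 - (3/8)x
order-3 term: (3/2)x - 1/16
order-4 term: 3/16
the series for exp((1/2)D) f terminates at order 4
exp((1/2)D) f = 3x^4 + (11/2)x^3 + (15/4)x^2 + (9/8)x + 1/8


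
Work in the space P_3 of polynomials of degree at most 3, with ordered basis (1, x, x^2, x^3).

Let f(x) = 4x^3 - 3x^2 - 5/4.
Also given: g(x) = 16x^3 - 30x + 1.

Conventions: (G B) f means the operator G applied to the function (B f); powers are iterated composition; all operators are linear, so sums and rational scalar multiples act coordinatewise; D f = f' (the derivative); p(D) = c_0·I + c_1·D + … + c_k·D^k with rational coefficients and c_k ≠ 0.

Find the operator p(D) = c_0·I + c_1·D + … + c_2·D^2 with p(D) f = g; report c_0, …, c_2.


D^0 f = 4x^3 - 3x^2 - 5/4
D^1 f = 12x^2 - 6x
D^2 f = 24x - 6
matching coefficients of g against c_0 f + c_1 Df + … from the top degree down determines the c_i
solution: c_0 = 4, c_1 = 1, c_2 = -1

p(D) = 4·I + D − D^2, i.e. c_0 = 4, c_1 = 1, c_2 = -1


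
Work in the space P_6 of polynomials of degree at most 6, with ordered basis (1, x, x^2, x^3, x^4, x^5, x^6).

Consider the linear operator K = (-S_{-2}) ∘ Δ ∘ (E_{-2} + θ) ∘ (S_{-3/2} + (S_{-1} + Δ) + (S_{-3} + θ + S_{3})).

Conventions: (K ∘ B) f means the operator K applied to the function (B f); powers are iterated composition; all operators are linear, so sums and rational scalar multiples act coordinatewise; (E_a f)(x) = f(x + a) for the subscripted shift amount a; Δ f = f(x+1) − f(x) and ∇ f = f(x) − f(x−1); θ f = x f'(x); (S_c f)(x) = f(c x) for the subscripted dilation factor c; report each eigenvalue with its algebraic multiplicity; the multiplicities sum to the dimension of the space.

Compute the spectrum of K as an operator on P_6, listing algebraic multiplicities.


λ = 0 (multiplicity 7)

image of 1: 0
image of x: 3
image of x^2: 279x + 77/4
image of x^3: 66x^2 + 36x + 43/4
image of x^4: 27530x^3 - (8643/2)x^2 + (30427/2)x + 29611/16
image of x^5: 1725x^4 + 225x^3 + 1125x^2 + (7355/8)x + 675/8
image of x^6: 1984269x^5 - (4263525/4)x^4 + (6148505/2)x^3 + (12688815/16)x^2 + (10502679/16)x + 5370001/64
the matrix is upper triangular; its diagonal is (0, 0, 0, 0, 0, 0, 0)
for a triangular matrix the eigenvalues are the diagonal entries, with algebraic multiplicity their repetition count


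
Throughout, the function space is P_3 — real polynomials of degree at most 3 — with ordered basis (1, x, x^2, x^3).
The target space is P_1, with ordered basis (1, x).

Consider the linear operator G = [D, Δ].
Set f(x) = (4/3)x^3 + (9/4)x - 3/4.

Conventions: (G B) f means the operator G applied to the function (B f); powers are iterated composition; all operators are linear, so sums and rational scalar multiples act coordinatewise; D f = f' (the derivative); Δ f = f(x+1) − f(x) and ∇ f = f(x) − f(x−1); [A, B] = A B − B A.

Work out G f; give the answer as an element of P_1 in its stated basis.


Δ f = 4x^2 + 4x + 43/12
D Δ f = 8x + 4
D f = 4x^2 + 9/4
Δ D f = 8x + 4
[D, Δ] f = 0

the image equals g(x) = 0


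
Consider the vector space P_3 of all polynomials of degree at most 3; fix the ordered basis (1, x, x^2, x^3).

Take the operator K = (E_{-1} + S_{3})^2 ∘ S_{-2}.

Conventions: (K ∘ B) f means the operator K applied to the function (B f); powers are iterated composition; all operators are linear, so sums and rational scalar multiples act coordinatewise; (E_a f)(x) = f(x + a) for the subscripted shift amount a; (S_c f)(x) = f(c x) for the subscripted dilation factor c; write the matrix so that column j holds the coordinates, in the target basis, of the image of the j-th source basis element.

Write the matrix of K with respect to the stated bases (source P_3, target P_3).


the matrix is [[4, 12, 56, 288]; [0, -32, -112, -816]; [0, 0, 400, 912]; [0, 0, 0, -6272]] (rows listed top to bottom)

image of 1: 4
image of x: -32x + 12
image of x^2: 400x^2 - 112x + 56
image of x^3: -6272x^3 + 912x^2 - 816x + 288
each image's coordinates form column j of the matrix


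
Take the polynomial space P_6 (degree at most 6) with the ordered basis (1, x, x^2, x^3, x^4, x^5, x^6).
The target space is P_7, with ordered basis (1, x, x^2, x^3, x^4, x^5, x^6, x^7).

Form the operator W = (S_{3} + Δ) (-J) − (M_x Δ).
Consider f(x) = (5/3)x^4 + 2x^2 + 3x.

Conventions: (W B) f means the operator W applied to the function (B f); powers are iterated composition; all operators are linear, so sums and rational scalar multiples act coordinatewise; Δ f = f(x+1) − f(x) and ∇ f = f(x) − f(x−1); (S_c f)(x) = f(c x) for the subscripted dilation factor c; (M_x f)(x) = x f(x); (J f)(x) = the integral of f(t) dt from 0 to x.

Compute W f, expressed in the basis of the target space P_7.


J f = (1/3)x^5 + (2/3)x^3 + (3/2)x^2
(-J) f = -(1/3)x^5 - (2/3)x^3 - (3/2)x^2
S_{3} (-J) f = -81x^5 - 18x^3 - (27/2)x^2
Δ (-J) f = -(5/3)x^4 - (10/3)x^3 - (16/3)x^2 - (20/3)x - 5/2
(S_{3} + Δ) (-J) f = -81x^5 - (5/3)x^4 - (64/3)x^3 - (113/6)x^2 - (20/3)x - 5/2
Δ f = (20/3)x^3 + 10x^2 + (32/3)x + 20/3
M_x Δ f = (20/3)x^4 + 10x^3 + (32/3)x^2 + (20/3)x
(-(M_x Δ)) f = -(20/3)x^4 - 10x^3 - (32/3)x^2 - (20/3)x
((S_{3} + Δ) (-J) − (M_x Δ)) f = -81x^5 - (25/3)x^4 - (94/3)x^3 - (59/2)x^2 - (40/3)x - 5/2

the result is g(x) = -81x^5 - (25/3)x^4 - (94/3)x^3 - (59/2)x^2 - (40/3)x - 5/2


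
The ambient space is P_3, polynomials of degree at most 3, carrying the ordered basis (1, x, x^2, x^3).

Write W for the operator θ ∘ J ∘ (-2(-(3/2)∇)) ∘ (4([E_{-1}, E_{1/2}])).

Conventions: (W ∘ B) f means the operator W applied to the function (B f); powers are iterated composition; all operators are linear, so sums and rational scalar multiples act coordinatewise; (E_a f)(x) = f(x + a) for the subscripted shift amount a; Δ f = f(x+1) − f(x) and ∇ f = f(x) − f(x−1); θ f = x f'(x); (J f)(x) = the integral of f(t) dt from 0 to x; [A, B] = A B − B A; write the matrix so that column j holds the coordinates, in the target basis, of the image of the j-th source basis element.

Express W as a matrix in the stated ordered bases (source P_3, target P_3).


the matrix is [[0, 0, 0, 0]; [0, 0, 0, 0]; [0, 0, 0, 0]; [0, 0, 0, 0]] (rows listed top to bottom)

image of 1: 0
image of x: 0
image of x^2: 0
image of x^3: 0
each image's coordinates form column j of the matrix


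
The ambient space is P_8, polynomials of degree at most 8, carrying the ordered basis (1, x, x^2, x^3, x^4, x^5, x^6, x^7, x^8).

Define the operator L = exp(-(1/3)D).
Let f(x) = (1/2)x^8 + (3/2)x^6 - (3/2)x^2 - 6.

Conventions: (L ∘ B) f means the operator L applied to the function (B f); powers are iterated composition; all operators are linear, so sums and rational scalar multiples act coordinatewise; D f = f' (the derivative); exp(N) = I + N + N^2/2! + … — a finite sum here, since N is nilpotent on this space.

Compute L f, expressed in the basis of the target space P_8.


order-1 term: -(4/3)x^7 - 3x^5 + x
order-2 term: (14/9)x^6 + (5/2)x^4 - 1/6
order-3 term: -(28/27)x^5 - (10/9)x^3
order-4 term: (35/81)x^4 + (5/18)x^2
order-5 term: -(28/243)x^3 - (1/27)x
order-6 term: (14/729)x^2 + 1/486
order-7 term: -(4/2187)x
order-8 term: 1/13122
the series for exp(-(1/3)D) f terminates at order 8
exp(-(1/3)D) f = (1/2)x^8 - (4/3)x^7 + (55/18)x^6 - (109/27)x^5 + (475/162)x^4 - (298/243)x^3 - (877/729)x^2 + (2102/2187)x - 80891/13122

the image equals g(x) = (1/2)x^8 - (4/3)x^7 + (55/18)x^6 - (109/27)x^5 + (475/162)x^4 - (298/243)x^3 - (877/729)x^2 + (2102/2187)x - 80891/13122


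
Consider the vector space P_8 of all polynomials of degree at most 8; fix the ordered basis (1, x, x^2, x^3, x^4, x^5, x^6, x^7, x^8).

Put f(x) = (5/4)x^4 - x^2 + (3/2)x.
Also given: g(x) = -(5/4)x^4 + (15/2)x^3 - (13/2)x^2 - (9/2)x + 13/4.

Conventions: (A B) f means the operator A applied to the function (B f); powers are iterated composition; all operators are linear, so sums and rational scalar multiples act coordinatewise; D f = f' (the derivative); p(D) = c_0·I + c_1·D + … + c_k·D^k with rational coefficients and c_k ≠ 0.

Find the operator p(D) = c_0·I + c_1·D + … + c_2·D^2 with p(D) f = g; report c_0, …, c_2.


D^0 f = (5/4)x^4 - x^2 + (3/2)x
D^1 f = 5x^3 - 2x + 3/2
D^2 f = 15x^2 - 2
matching coefficients of g against c_0 f + c_1 Df + … from the top degree down determines the c_i
solution: c_0 = -1, c_1 = 3/2, c_2 = -1/2

c_0 = -1, c_1 = 3/2, c_2 = -1/2


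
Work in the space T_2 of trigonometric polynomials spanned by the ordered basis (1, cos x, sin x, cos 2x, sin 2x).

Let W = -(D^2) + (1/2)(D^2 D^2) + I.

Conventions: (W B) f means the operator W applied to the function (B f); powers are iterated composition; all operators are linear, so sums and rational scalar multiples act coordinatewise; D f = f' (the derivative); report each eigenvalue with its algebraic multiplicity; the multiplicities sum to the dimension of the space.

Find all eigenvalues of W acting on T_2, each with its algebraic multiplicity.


image of 1: 1
image of cos x: (5/2)cos x
image of sin x: (5/2)sin x
image of cos 2x: 13cos 2x
image of sin 2x: 13sin 2x
the matrix is diagonal; its diagonal is (1, 5/2, 5/2, 13, 13)
for a triangular matrix the eigenvalues are the diagonal entries, with algebraic multiplicity their repetition count

λ = 1 (multiplicity 1), λ = 5/2 (multiplicity 2), λ = 13 (multiplicity 2)


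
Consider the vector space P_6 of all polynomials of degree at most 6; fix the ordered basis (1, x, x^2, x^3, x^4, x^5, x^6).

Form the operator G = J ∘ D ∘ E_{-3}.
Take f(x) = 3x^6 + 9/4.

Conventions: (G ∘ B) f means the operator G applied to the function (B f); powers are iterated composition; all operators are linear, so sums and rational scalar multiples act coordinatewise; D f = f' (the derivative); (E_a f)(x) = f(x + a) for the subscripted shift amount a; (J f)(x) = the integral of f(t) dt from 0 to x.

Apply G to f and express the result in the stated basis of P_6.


g(x) = 3x^6 - 54x^5 + 405x^4 - 1620x^3 + 3645x^2 - 4374x

E_{-3} f = 3x^6 - 54x^5 + 405x^4 - 1620x^3 + 3645x^2 - 4374x + 8757/4
D E_{-3} f = 18x^5 - 270x^4 + 1620x^3 - 4860x^2 + 7290x - 4374
J (D ∘ E_{-3}) f = 3x^6 - 54x^5 + 405x^4 - 1620x^3 + 3645x^2 - 4374x


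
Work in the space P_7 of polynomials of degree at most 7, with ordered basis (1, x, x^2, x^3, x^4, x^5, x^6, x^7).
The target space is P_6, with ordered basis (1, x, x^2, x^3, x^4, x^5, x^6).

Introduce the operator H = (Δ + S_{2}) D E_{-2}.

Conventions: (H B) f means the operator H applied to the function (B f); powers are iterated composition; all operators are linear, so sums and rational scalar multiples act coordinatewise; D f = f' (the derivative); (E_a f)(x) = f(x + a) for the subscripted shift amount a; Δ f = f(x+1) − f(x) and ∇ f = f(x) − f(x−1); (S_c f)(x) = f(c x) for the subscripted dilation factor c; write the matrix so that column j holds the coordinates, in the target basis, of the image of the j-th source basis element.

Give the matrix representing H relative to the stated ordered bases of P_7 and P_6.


the matrix is [[0, 1, -2, 3, -4, 5, -6, 7]; [0, 0, 4, -18, 60, -180, 510, -1386]; [0, 0, 0, 12, -84, 390, -1500, 5145]; [0, 0, 0, 0, 32, -300, 1740, -7980]; [0, 0, 0, 0, 0, 80, -930, 6405]; [0, 0, 0, 0, 0, 0, 192, -2646]; [0, 0, 0, 0, 0, 0, 0, 448]] (rows listed top to bottom)

image of 1: 0
image of x: 1
image of x^2: 4x - 2
image of x^3: 12x^2 - 18x + 3
image of x^4: 32x^3 - 84x^2 + 60x - 4
image of x^5: 80x^4 - 300x^3 + 390x^2 - 180x + 5
image of x^6: 192x^5 - 930x^4 + 1740x^3 - 1500x^2 + 510x - 6
image of x^7: 448x^6 - 2646x^5 + 6405x^4 - 7980x^3 + 5145x^2 - 1386x + 7
each image's coordinates form column j of the matrix


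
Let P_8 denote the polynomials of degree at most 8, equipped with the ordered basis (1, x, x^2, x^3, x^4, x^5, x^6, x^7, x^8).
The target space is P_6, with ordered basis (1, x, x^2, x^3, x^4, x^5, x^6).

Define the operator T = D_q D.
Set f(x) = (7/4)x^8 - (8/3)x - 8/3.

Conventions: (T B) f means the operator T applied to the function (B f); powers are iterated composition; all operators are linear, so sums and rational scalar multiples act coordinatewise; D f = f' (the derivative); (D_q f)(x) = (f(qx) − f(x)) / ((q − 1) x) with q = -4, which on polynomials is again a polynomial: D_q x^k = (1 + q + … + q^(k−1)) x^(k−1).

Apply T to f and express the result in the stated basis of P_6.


D f = 14x^7 - 8/3
D_q D f = 45878x^6

g(x) = 45878x^6


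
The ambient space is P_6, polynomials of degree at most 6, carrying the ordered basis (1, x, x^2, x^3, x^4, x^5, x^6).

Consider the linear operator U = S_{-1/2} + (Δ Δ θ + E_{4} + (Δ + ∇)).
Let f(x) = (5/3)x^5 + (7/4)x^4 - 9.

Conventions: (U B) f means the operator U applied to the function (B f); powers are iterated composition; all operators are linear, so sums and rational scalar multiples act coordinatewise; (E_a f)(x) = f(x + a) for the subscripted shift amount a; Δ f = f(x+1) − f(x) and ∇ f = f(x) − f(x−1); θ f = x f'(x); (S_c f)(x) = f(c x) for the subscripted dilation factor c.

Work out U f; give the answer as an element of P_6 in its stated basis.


S_{-1/2} f = -(5/96)x^5 + (7/64)x^4 - 9
θ f = (25/3)x^5 + 7x^4
Δ θ f = (125/3)x^4 + (334/3)x^3 + (376/3)x^2 + (209/3)x + 46/3
Δ Δ θ f = (500/3)x^3 + 584x^2 + (2254/3)x + 348
E_{4} f = (5/3)x^5 + (421/12)x^4 + (884/3)x^3 + (3704/3)x^2 + (7744/3)x + 6437/3
Δ f = (25/3)x^4 + (71/3)x^3 + (163/6)x^2 + (46/3)x + 41/12
∇ f = (25/3)x^4 - (29/3)x^3 + (37/6)x^2 - (4/3)x - 1/12
(Δ + ∇) f = (50/3)x^4 + 14x^3 + (100/3)x^2 + 14x + 10/3
(Δ Δ θ + E_{4} + (Δ + ∇)) f = (5/3)x^5 + (207/4)x^4 + (1426/3)x^3 + 1852x^2 + (10040/3)x + 2497
(S_{-1/2} + (Δ Δ θ + E_{4} + (Δ + ∇))) f = (155/96)x^5 + (3319/64)x^4 + (1426/3)x^3 + 1852x^2 + (10040/3)x + 2488

the result is g(x) = (155/96)x^5 + (3319/64)x^4 + (1426/3)x^3 + 1852x^2 + (10040/3)x + 2488


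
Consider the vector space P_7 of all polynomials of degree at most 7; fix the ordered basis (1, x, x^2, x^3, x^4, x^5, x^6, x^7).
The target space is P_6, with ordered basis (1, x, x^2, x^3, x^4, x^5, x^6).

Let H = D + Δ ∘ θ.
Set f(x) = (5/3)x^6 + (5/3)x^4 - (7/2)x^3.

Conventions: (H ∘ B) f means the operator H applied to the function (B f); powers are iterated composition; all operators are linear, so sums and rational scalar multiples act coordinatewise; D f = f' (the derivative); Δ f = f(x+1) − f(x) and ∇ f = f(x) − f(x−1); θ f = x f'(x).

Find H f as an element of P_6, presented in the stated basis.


D f = 10x^5 + (20/3)x^3 - (21/2)x^2
θ f = 10x^6 + (20/3)x^4 - (21/2)x^3
Δ θ f = 60x^5 + 150x^4 + (680/3)x^3 + (317/2)x^2 + (331/6)x + 37/6
(D + Δ ∘ θ) f = 70x^5 + 150x^4 + (700/3)x^3 + 148x^2 + (331/6)x + 37/6

the result is g(x) = 70x^5 + 150x^4 + (700/3)x^3 + 148x^2 + (331/6)x + 37/6


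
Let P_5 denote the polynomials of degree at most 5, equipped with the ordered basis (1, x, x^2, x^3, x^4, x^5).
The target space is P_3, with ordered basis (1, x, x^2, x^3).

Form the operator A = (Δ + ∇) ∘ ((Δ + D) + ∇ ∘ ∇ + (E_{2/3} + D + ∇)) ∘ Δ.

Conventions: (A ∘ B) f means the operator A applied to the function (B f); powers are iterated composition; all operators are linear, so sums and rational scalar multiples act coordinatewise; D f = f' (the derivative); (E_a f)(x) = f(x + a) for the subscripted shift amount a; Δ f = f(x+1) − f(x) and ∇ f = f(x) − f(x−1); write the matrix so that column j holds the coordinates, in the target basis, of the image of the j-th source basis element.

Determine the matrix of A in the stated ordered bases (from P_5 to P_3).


the matrix is [[0, 0, 4, 62, 560/3, 10850/27]; [0, 0, 0, 12, 248, 2800/3]; [0, 0, 0, 0, 24, 620]; [0, 0, 0, 0, 0, 40]] (rows listed top to bottom)

image of 1: 0
image of x: 0
image of x^2: 4
image of x^3: 12x + 62
image of x^4: 24x^2 + 248x + 560/3
image of x^5: 40x^3 + 620x^2 + (2800/3)x + 10850/27
each image's coordinates form column j of the matrix


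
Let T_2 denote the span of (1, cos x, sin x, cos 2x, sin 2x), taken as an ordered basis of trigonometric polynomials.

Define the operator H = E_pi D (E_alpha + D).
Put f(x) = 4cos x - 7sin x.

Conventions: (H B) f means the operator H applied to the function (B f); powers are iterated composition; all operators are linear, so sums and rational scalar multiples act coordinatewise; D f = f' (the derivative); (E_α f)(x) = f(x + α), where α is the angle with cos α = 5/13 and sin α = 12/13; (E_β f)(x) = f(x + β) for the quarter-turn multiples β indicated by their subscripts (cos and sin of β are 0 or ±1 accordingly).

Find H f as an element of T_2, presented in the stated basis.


g(x) = (135/13)cos x - (155/13)sin x

E_alpha f = -(64/13)cos x - (83/13)sin x
D f = -7cos x - 4sin x
(E_alpha + D) f = -(155/13)cos x - (135/13)sin x
D (E_alpha + D) f = -(135/13)cos x + (155/13)sin x
E_pi D (E_alpha + D) f = (135/13)cos x - (155/13)sin x


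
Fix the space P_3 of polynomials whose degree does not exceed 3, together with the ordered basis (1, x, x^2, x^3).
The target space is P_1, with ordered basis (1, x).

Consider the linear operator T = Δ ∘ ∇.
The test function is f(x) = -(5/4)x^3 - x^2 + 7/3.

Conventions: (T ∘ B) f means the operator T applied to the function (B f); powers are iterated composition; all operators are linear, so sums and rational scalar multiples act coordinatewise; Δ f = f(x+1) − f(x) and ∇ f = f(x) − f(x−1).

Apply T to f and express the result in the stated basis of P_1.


the image equals g(x) = -(15/2)x - 2

∇ f = -(15/4)x^2 + (7/4)x - 1/4
Δ ∇ f = -(15/2)x - 2
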